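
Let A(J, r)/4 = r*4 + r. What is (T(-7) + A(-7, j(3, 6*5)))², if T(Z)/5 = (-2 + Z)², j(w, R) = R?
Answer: 1010025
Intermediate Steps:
T(Z) = 5*(-2 + Z)²
A(J, r) = 20*r (A(J, r) = 4*(r*4 + r) = 4*(4*r + r) = 4*(5*r) = 20*r)
(T(-7) + A(-7, j(3, 6*5)))² = (5*(-2 - 7)² + 20*(6*5))² = (5*(-9)² + 20*30)² = (5*81 + 600)² = (405 + 600)² = 1005² = 1010025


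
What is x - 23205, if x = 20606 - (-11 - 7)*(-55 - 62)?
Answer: -4705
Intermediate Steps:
x = 18500 (x = 20606 - (-18)*(-117) = 20606 - 1*2106 = 20606 - 2106 = 18500)
x - 23205 = 18500 - 23205 = -4705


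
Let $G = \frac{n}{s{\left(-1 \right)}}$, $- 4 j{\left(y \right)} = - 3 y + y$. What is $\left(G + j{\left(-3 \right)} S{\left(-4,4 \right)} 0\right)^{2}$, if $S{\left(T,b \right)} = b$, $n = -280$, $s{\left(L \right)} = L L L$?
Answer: $78400$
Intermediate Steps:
$s{\left(L \right)} = L^{3}$ ($s{\left(L \right)} = L^{2} L = L^{3}$)
$j{\left(y \right)} = \frac{y}{2}$ ($j{\left(y \right)} = - \frac{- 3 y + y}{4} = - \frac{\left(-2\right) y}{4} = \frac{y}{2}$)
$G = 280$ ($G = - \frac{280}{\left(-1\right)^{3}} = - \frac{280}{-1} = \left(-280\right) \left(-1\right) = 280$)
$\left(G + j{\left(-3 \right)} S{\left(-4,4 \right)} 0\right)^{2} = \left(280 + \frac{1}{2} \left(-3\right) 4 \cdot 0\right)^{2} = \left(280 + \left(- \frac{3}{2}\right) 4 \cdot 0\right)^{2} = \left(280 - 0\right)^{2} = \left(280 + 0\right)^{2} = 280^{2} = 78400$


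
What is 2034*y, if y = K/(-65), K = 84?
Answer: -170856/65 ≈ -2628.6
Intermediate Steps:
y = -84/65 (y = 84/(-65) = 84*(-1/65) = -84/65 ≈ -1.2923)
2034*y = 2034*(-84/65) = -170856/65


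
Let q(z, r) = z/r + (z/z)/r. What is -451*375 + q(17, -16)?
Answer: -1353009/8 ≈ -1.6913e+5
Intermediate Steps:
q(z, r) = 1/r + z/r (q(z, r) = z/r + 1/r = 1/r + z/r)
-451*375 + q(17, -16) = -451*375 + (1 + 17)/(-16) = -169125 - 1/16*18 = -169125 - 9/8 = -1353009/8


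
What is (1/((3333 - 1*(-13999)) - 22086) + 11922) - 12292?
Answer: -1758981/4754 ≈ -370.00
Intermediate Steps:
(1/((3333 - 1*(-13999)) - 22086) + 11922) - 12292 = (1/((3333 + 13999) - 22086) + 11922) - 12292 = (1/(17332 - 22086) + 11922) - 12292 = (1/(-4754) + 11922) - 12292 = (-1/4754 + 11922) - 12292 = 56677187/4754 - 12292 = -1758981/4754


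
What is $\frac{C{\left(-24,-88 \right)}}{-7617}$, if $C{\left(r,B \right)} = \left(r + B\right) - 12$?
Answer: $\frac{124}{7617} \approx 0.016279$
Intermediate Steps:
$C{\left(r,B \right)} = -12 + B + r$ ($C{\left(r,B \right)} = \left(B + r\right) - 12 = -12 + B + r$)
$\frac{C{\left(-24,-88 \right)}}{-7617} = \frac{-12 - 88 - 24}{-7617} = \left(-124\right) \left(- \frac{1}{7617}\right) = \frac{124}{7617}$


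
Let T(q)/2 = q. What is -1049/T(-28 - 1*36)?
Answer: 1049/128 ≈ 8.1953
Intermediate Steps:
T(q) = 2*q
-1049/T(-28 - 1*36) = -1049*1/(2*(-28 - 1*36)) = -1049*1/(2*(-28 - 36)) = -1049/(2*(-64)) = -1049/(-128) = -1049*(-1/128) = 1049/128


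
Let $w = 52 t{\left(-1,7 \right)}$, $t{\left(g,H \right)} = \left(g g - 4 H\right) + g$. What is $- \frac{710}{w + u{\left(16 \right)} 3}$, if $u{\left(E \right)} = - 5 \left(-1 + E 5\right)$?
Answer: $\frac{710}{2641} \approx 0.26884$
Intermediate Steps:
$t{\left(g,H \right)} = g + g^{2} - 4 H$ ($t{\left(g,H \right)} = \left(g^{2} - 4 H\right) + g = g + g^{2} - 4 H$)
$u{\left(E \right)} = 5 - 25 E$ ($u{\left(E \right)} = - 5 \left(-1 + 5 E\right) = 5 - 25 E$)
$w = -1456$ ($w = 52 \left(-1 + \left(-1\right)^{2} - 28\right) = 52 \left(-1 + 1 - 28\right) = 52 \left(-28\right) = -1456$)
$- \frac{710}{w + u{\left(16 \right)} 3} = - \frac{710}{-1456 + \left(5 - 400\right) 3} = - \frac{710}{-1456 - 1185} = - \frac{710}{-2641} = \left(-710\right) \left(- \frac{1}{2641}\right) = \frac{710}{2641}$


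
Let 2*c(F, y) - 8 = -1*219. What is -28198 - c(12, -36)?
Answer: -56185/2 ≈ -28093.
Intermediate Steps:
c(F, y) = -211/2 (c(F, y) = 4 + (-1*219)/2 = 4 + (½)*(-219) = 4 - 219/2 = -211/2)
-28198 - c(12, -36) = -28198 - 1*(-211/2) = -28198 + 211/2 = -56185/2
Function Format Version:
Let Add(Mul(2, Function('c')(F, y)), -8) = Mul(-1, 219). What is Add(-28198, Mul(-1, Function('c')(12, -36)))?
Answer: Rational(-56185, 2) ≈ -28093.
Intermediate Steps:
Function('c')(F, y) = Rational(-211, 2) (Function('c')(F, y) = Add(4, Mul(Rational(1, 2), Mul(-1, 219))) = Add(4, Mul(Rational(1, 2), -219)) = Add(4, Rational(-219, 2)) = Rational(-211, 2))
Add(-28198, Mul(-1, Function('c')(12, -36))) = Add(-28198, Mul(-1, Rational(-211, 2))) = Add(-28198, Rational(211, 2)) = Rational(-56185, 2)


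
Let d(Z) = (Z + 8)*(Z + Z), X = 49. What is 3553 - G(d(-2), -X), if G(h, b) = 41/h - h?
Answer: 84737/24 ≈ 3530.7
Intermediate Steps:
d(Z) = 2*Z*(8 + Z) (d(Z) = (8 + Z)*(2*Z) = 2*Z*(8 + Z))
G(h, b) = -h + 41/h
3553 - G(d(-2), -X) = 3553 - (-2*(-2)*(8 - 2) + 41/((2*(-2)*(8 - 2)))) = 3553 - (-2*(-2)*6 + 41/((2*(-2)*6))) = 3553 - (-1*(-24) + 41/(-24)) = 3553 - (24 + 41*(-1/24)) = 3553 - (24 - 41/24) = 3553 - 1*535/24 = 3553 - 535/24 = 84737/24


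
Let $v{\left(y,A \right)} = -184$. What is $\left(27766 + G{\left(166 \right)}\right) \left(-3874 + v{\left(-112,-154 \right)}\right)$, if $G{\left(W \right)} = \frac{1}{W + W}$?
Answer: $- \frac{18703957077}{166} \approx -1.1267 \cdot 10^{8}$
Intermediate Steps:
$G{\left(W \right)} = \frac{1}{2 W}$
$\left(27766 + G{\left(166 \right)}\right) \left(-3874 + v{\left(-112,-154 \right)}\right) = \left(27766 + \frac{1}{2 \cdot 166}\right) \left(-3874 - 184\right) = \left(27766 + \frac{1}{2} \cdot \frac{1}{166}\right) \left(-4058\right) = \left(27766 + \frac{1}{332}\right) \left(-4058\right) = \frac{9218313}{332} \left(-4058\right) = - \frac{18703957077}{166}$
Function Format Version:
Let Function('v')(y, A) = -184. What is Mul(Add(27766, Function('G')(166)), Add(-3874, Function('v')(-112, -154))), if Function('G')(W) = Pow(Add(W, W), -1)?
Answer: Rational(-18703957077, 166) ≈ -1.1267e+8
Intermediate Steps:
Function('G')(W) = Mul(Rational(1, 2), Pow(W, -1)) (Function('G')(W) = Pow(Mul(2, W), -1) = Mul(Rational(1, 2), Pow(W, -1)))
Mul(Add(27766, Function('G')(166)), Add(-3874, Function('v')(-112, -154))) = Mul(Add(27766, Mul(Rational(1, 2), Pow(166, -1))), Add(-3874, -184)) = Mul(Add(27766, Mul(Rational(1, 2), Rational(1, 166))), -4058) = Mul(Add(27766, Rational(1, 332)), -4058) = Mul(Rational(9218313, 332), -4058) = Rational(-18703957077, 166)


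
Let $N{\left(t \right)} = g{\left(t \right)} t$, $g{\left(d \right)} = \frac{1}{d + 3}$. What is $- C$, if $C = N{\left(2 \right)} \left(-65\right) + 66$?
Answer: $-40$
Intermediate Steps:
$g{\left(d \right)} = \frac{1}{3 + d}$
$N{\left(t \right)} = \frac{t}{3 + t}$
$C = 40$ ($C = \frac{2}{3 + 2} \left(-65\right) + 66 = \frac{2}{5} \left(-65\right) + 66 = -26 + 66 = 40$)
$- C = \left(-1\right) 40 = -40$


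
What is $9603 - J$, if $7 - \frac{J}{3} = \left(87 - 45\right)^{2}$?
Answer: $14874$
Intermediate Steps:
$J = -5271$ ($J = 21 - 3 \left(87 - 45\right)^{2} = 21 - 3 \cdot 42^{2} = 21 - 5292 = -5271$)
$9603 - J = 9603 - -5271 = 9603 + 5271 = 14874$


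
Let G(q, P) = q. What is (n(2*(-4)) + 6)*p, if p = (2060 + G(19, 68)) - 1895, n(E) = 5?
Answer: 2024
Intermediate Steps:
p = 184 (p = (2060 + 19) - 1895 = 2079 - 1895 = 184)
(n(2*(-4)) + 6)*p = (5 + 6)*184 = 11*184 = 2024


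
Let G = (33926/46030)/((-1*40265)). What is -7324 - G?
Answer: -6787143275937/926698975 ≈ -7324.0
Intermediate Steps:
G = -16963/926698975 (G = (33926*(1/46030))/(-40265) = (16963/23015)*(-1/40265) = -16963/926698975 ≈ -1.8305e-5)
-7324 - G = -7324 - 1*(-16963/926698975) = -7324 + 16963/926698975 = -6787143275937/926698975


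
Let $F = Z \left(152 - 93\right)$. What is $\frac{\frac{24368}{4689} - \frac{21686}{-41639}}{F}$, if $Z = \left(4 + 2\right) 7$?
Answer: $\frac{558172403}{241908890769} \approx 0.0023074$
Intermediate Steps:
$Z = 42$ ($Z = 6 \cdot 7 = 42$)
$F = 2478$ ($F = 42 \left(152 - 93\right) = 42 \cdot 59 = 2478$)
$\frac{\frac{24368}{4689} - \frac{21686}{-41639}}{F} = \frac{\frac{24368}{4689} - \frac{21686}{-41639}}{2478} = \left(24368 \cdot \frac{1}{4689} - - \frac{21686}{41639}\right) \frac{1}{2478} = \left(\frac{24368}{4689} + \frac{21686}{41639}\right) \frac{1}{2478} = \frac{1116344806}{195245271} \cdot \frac{1}{2478} = \frac{558172403}{241908890769}$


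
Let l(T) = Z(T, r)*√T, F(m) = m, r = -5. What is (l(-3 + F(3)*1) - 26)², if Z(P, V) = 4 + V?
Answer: 676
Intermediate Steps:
l(T) = -√T (l(T) = (4 - 5)*√T = -√T)
(l(-3 + F(3)*1) - 26)² = (-√(-3 + 3*1) - 26)² = (-√(-3 + 3) - 26)² = (-√0 - 26)² = (-1*0 - 26)² = (0 - 26)² = (-26)² = 676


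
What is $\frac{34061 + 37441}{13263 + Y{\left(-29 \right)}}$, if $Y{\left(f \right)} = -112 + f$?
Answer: $\frac{11917}{2187} \approx 5.449$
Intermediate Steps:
$\frac{34061 + 37441}{13263 + Y{\left(-29 \right)}} = \frac{34061 + 37441}{13263 - 141} = \frac{71502}{13263 - 141} = \frac{71502}{13122} = 71502 \cdot \frac{1}{13122} = \frac{11917}{2187}$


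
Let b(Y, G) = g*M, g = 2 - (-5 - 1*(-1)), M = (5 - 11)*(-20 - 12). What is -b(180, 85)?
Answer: -1152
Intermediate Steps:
M = 192 (M = -6*(-32) = 192)
g = 6 (g = 2 - (-5 + 1) = 2 - 1*(-4) = 2 + 4 = 6)
b(Y, G) = 1152 (b(Y, G) = 6*192 = 1152)
-b(180, 85) = -1*1152 = -1152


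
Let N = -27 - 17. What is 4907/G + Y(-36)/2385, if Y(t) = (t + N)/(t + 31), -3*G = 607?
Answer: -35099873/1447695 ≈ -24.245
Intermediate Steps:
N = -44
G = -607/3 (G = -⅓*607 = -607/3 ≈ -202.33)
Y(t) = (-44 + t)/(31 + t) (Y(t) = (t - 44)/(t + 31) = (-44 + t)/(31 + t))
4907/G + Y(-36)/2385 = 4907/(-607/3) + ((-44 - 36)/(31 - 36))/2385 = 4907*(-3/607) + (-80/(-5))*(1/2385) = -14721/607 - ⅕*(-80)*(1/2385) = -14721/607 + 16*(1/2385) = -14721/607 + 16/2385 = -35099873/1447695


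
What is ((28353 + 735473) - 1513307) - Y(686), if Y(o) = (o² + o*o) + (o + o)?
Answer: -1692045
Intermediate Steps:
Y(o) = 2*o + 2*o² (Y(o) = (o² + o²) + 2*o = 2*o² + 2*o = 2*o + 2*o²)
((28353 + 735473) - 1513307) - Y(686) = ((28353 + 735473) - 1513307) - 2*686*(1 + 686) = (763826 - 1513307) - 2*686*687 = -749481 - 1*942564 = -749481 - 942564 = -1692045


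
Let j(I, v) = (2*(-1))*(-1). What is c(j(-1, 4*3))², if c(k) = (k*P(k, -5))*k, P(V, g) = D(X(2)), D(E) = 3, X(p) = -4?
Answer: 144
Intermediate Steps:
P(V, g) = 3
j(I, v) = 2 (j(I, v) = -2*(-1) = 2)
c(k) = 3*k² (c(k) = (k*3)*k = (3*k)*k = 3*k²)
c(j(-1, 4*3))² = (3*2²)² = (3*4)² = 12² = 144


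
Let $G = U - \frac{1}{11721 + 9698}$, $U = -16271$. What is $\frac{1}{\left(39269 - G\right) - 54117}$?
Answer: $\frac{21419}{30479238} \approx 0.00070274$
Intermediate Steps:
$G = - \frac{348508550}{21419}$ ($G = -16271 - \frac{1}{11721 + 9698} = -16271 - \frac{1}{21419} = - \frac{348508550}{21419} \approx -16271.0$)
$\frac{1}{\left(39269 - G\right) - 54117} = \frac{1}{\left(39269 - - \frac{348508550}{21419}\right) - 54117} = \frac{1}{\left(39269 + \frac{348508550}{21419}\right) - 54117} = \frac{1}{\frac{1189611261}{21419} - 54117} = \frac{1}{\frac{30479238}{21419}} = \frac{21419}{30479238}$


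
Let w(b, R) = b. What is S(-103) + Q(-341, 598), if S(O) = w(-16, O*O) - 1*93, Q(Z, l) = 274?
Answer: 165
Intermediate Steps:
S(O) = -109 (S(O) = -16 - 1*93 = -16 - 93 = -109)
S(-103) + Q(-341, 598) = -109 + 274 = 165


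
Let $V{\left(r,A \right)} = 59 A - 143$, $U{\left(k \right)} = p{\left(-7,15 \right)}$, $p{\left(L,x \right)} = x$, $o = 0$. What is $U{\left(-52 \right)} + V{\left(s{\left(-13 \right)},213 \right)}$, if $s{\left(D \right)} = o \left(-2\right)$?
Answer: $12439$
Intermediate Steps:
$s{\left(D \right)} = 0$ ($s{\left(D \right)} = 0 \left(-2\right) = 0$)
$U{\left(k \right)} = 15$
$V{\left(r,A \right)} = -143 + 59 A$
$U{\left(-52 \right)} + V{\left(s{\left(-13 \right)},213 \right)} = 15 + \left(-143 + 59 \cdot 213\right) = 15 + \left(-143 + 12567\right) = 15 + 12424 = 12439$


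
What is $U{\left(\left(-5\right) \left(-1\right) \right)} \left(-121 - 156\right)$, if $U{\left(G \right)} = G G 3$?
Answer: $-20775$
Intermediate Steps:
$U{\left(G \right)} = 3 G^{2}$ ($U{\left(G \right)} = G^{2} \cdot 3 = 3 G^{2}$)
$U{\left(\left(-5\right) \left(-1\right) \right)} \left(-121 - 156\right) = 3 \left(\left(-5\right) \left(-1\right)\right)^{2} \left(-121 - 156\right) = 3 \cdot 5^{2} \left(-277\right) = 3 \cdot 25 \left(-277\right) = 75 \left(-277\right) = -20775$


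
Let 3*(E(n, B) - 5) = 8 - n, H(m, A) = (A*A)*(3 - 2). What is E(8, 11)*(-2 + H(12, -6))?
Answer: 170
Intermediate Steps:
H(m, A) = A² (H(m, A) = A²*1 = A²)
E(n, B) = 23/3 - n/3 (E(n, B) = 5 + (8 - n)/3 = 5 + (8/3 - n/3) = 23/3 - n/3)
E(8, 11)*(-2 + H(12, -6)) = (23/3 - ⅓*8)*(-2 + (-6)²) = (23/3 - 8/3)*(-2 + 36) = 5*34 = 170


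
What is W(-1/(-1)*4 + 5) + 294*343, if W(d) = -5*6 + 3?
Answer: 100815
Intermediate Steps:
W(d) = -27 (W(d) = -30 + 3 = -27)
W(-1/(-1)*4 + 5) + 294*343 = -27 + 294*343 = -27 + 100842 = 100815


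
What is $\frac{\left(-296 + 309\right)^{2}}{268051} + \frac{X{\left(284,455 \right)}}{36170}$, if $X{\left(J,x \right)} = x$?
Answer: $\frac{25615187}{1939080934} \approx 0.01321$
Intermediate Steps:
$\frac{\left(-296 + 309\right)^{2}}{268051} + \frac{X{\left(284,455 \right)}}{36170} = \frac{\left(-296 + 309\right)^{2}}{268051} + \frac{455}{36170} = 13^{2} \cdot \frac{1}{268051} + 455 \cdot \frac{1}{36170} = 169 \cdot \frac{1}{268051} + \frac{91}{7234} = \frac{169}{268051} + \frac{91}{7234} = \frac{25615187}{1939080934}$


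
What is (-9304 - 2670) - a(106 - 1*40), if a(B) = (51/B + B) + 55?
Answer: -266107/22 ≈ -12096.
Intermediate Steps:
a(B) = 55 + B + 51/B (a(B) = (B + 51/B) + 55 = 55 + B + 51/B)
(-9304 - 2670) - a(106 - 1*40) = (-9304 - 2670) - (55 + (106 - 1*40) + 51/(106 - 1*40)) = -11974 - (55 + (106 - 40) + 51/(106 - 40)) = -11974 - (55 + 66 + 51/66) = -11974 - (55 + 66 + 51*(1/66)) = -11974 - (55 + 66 + 17/22) = -11974 - 1*2679/22 = -11974 - 2679/22 = -266107/22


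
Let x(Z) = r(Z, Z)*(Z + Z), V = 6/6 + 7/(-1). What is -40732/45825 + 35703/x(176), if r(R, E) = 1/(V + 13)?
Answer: 11438292161/16130400 ≈ 709.11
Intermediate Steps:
V = -6 (V = 6*(⅙) + 7*(-1) = 1 - 7 = -6)
r(R, E) = ⅐ (r(R, E) = 1/(-6 + 13) = 1/7 = ⅐)
x(Z) = 2*Z/7 (x(Z) = (Z + Z)/7 = (2*Z)/7 = 2*Z/7)
-40732/45825 + 35703/x(176) = -40732/45825 + 35703/(((2/7)*176)) = -40732*1/45825 + 35703/(352/7) = -40732/45825 + 35703*(7/352) = -40732/45825 + 249921/352 = 11438292161/16130400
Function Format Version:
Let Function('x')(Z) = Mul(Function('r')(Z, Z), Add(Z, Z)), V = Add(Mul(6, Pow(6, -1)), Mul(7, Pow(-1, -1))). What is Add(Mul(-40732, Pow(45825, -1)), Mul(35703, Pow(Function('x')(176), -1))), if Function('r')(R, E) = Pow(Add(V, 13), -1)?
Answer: Rational(11438292161, 16130400) ≈ 709.11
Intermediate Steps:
V = -6 (V = Add(Mul(6, Rational(1, 6)), Mul(7, -1)) = Add(1, -7) = -6)
Function('r')(R, E) = Rational(1, 7) (Function('r')(R, E) = Pow(Add(-6, 13), -1) = Pow(7, -1) = Rational(1, 7))
Function('x')(Z) = Mul(Rational(2, 7), Z) (Function('x')(Z) = Mul(Rational(1, 7), Add(Z, Z)) = Mul(Rational(1, 7), Mul(2, Z)) = Mul(Rational(2, 7), Z))
Add(Mul(-40732, Pow(45825, -1)), Mul(35703, Pow(Function('x')(176), -1))) = Add(Mul(-40732, Pow(45825, -1)), Mul(35703, Pow(Mul(Rational(2, 7), 176), -1))) = Add(Mul(-40732, Rational(1, 45825)), Mul(35703, Pow(Rational(352, 7), -1))) = Add(Rational(-40732, 45825), Mul(35703, Rational(7, 352))) = Add(Rational(-40732, 45825), Rational(249921, 352)) = Rational(11438292161, 16130400)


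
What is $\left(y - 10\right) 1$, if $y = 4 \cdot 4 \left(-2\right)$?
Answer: $-42$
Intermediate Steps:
$y = -32$ ($y = 16 \left(-2\right) = -32$)
$\left(y - 10\right) 1 = \left(-32 - 10\right) 1 = \left(-42\right) 1 = -42$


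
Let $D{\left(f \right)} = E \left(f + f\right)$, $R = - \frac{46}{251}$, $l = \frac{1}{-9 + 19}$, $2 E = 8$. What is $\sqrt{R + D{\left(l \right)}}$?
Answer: $\frac{3 \sqrt{107930}}{1255} \approx 0.78532$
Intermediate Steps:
$E = 4$ ($E = \frac{1}{2} \cdot 8 = 4$)
$l = \frac{1}{10} \approx 0.1$
$R = - \frac{46}{251}$ ($R = \left(-46\right) \frac{1}{251} = - \frac{46}{251} \approx -0.18327$)
$D{\left(f \right)} = 8 f$ ($D{\left(f \right)} = 4 \left(f + f\right) = 4 \cdot 2 f = 8 f$)
$\sqrt{R + D{\left(l \right)}} = \sqrt{- \frac{46}{251} + 8 \cdot \frac{1}{10}} = \sqrt{- \frac{46}{251} + \frac{4}{5}} = \sqrt{\frac{774}{1255}} = \frac{3 \sqrt{107930}}{1255}$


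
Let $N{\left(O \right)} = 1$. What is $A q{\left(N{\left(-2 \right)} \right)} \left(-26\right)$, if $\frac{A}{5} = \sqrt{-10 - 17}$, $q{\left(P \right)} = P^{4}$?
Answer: $- 390 i \sqrt{3} \approx - 675.5 i$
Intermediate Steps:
$A = 15 i \sqrt{3}$ ($A = 5 \sqrt{-10 - 17} = 5 \sqrt{-27} = 5 \cdot 3 i \sqrt{3} = 15 i \sqrt{3} \approx 25.981 i$)
$A q{\left(N{\left(-2 \right)} \right)} \left(-26\right) = 15 i \sqrt{3} \cdot 1^{4} \left(-26\right) = 15 i \sqrt{3} \cdot 1 \left(-26\right) = 15 i \sqrt{3} \left(-26\right) = - 390 i \sqrt{3}$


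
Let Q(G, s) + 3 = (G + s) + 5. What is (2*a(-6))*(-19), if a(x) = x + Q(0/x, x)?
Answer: 380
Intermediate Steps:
Q(G, s) = 2 + G + s (Q(G, s) = -3 + ((G + s) + 5) = -3 + (5 + G + s) = 2 + G + s)
a(x) = 2 + 2*x (a(x) = x + (2 + 0/x + x) = x + (2 + 0 + x) = x + (2 + x) = 2 + 2*x)
(2*a(-6))*(-19) = (2*(2 + 2*(-6)))*(-19) = (2*(2 - 12))*(-19) = (2*(-10))*(-19) = -20*(-19) = 380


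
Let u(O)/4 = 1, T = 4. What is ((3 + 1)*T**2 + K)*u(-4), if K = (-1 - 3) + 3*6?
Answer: 312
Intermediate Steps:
u(O) = 4 (u(O) = 4*1 = 4)
K = 14 (K = -4 + 18 = 14)
((3 + 1)*T**2 + K)*u(-4) = ((3 + 1)*4**2 + 14)*4 = (4*16 + 14)*4 = (64 + 14)*4 = 78*4 = 312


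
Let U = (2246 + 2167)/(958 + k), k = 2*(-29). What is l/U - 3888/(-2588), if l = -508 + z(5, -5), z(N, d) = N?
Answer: -96202488/951737 ≈ -101.08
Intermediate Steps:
k = -58
U = 1471/300 (U = (2246 + 2167)/(958 - 58) = 4413/900 = 4413*(1/900) = 1471/300 ≈ 4.9033)
l = -503 (l = -508 + 5 = -503)
l/U - 3888/(-2588) = -503/1471/300 - 3888/(-2588) = -503*300/1471 - 3888*(-1/2588) = -150900/1471 + 972/647 = -96202488/951737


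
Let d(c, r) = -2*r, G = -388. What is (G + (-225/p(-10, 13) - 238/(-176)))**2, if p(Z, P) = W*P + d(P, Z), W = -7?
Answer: 5740696200625/39037504 ≈ 1.4706e+5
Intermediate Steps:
p(Z, P) = -7*P - 2*Z
(G + (-225/p(-10, 13) - 238/(-176)))**2 = (-388 + (-225/(-7*13 - 2*(-10)) - 238/(-176)))**2 = (-388 + (-225/(-91 + 20) - 238*(-1/176)))**2 = (-388 + (-225/(-71) + 119/88))**2 = (-388 + (-225*(-1/71) + 119/88))**2 = (-388 + (225/71 + 119/88))**2 = (-388 + 28249/6248)**2 = (-2395975/6248)**2 = 5740696200625/39037504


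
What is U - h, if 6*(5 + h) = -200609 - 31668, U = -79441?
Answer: -244339/6 ≈ -40723.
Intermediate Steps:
h = -232307/6 (h = -5 + (-200609 - 31668)/6 = -5 + (⅙)*(-232277) = -5 - 232277/6 = -232307/6 ≈ -38718.)
U - h = -79441 - 1*(-232307/6) = -79441 + 232307/6 = -244339/6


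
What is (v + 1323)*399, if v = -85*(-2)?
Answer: 595707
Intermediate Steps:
v = 170
(v + 1323)*399 = (170 + 1323)*399 = 1493*399 = 595707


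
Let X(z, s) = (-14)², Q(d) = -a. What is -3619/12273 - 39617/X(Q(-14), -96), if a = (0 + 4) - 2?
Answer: -486928765/2405508 ≈ -202.42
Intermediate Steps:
a = 2 (a = 4 - 2 = 2)
Q(d) = -2 (Q(d) = -1*2 = -2)
X(z, s) = 196
-3619/12273 - 39617/X(Q(-14), -96) = -3619/12273 - 39617/196 = -486928765/2405508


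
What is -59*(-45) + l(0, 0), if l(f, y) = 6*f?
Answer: 2655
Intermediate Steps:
-59*(-45) + l(0, 0) = -59*(-45) + 6*0 = 2655 + 0 = 2655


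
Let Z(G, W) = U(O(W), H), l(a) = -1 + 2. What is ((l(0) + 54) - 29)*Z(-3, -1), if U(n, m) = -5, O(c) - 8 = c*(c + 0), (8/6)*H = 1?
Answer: -130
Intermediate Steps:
H = 3/4 (H = (3/4)*1 = 3/4 ≈ 0.75000)
l(a) = 1
O(c) = 8 + c**2 (O(c) = 8 + c*(c + 0) = 8 + c*c = 8 + c**2)
Z(G, W) = -5
((l(0) + 54) - 29)*Z(-3, -1) = ((1 + 54) - 29)*(-5) = (55 - 29)*(-5) = 26*(-5) = -130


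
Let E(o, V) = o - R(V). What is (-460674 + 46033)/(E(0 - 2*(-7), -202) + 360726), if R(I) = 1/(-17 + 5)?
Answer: -4975692/4328881 ≈ -1.1494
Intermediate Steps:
R(I) = -1/12 (R(I) = 1/(-12) = -1/12)
E(o, V) = 1/12 + o (E(o, V) = o - 1*(-1/12) = o + 1/12 = 1/12 + o)
(-460674 + 46033)/(E(0 - 2*(-7), -202) + 360726) = (-460674 + 46033)/((1/12 + (0 - 2*(-7))) + 360726) = -414641/((1/12 + (0 + 14)) + 360726) = -414641/((1/12 + 14) + 360726) = -414641/(169/12 + 360726) = -414641/4328881/12 = -414641*12/4328881 = -4975692/4328881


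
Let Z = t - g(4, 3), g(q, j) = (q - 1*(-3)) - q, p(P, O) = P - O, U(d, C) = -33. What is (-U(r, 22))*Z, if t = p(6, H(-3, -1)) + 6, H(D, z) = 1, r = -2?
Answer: 264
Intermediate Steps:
g(q, j) = 3 (g(q, j) = (q + 3) - q = (3 + q) - q = 3)
t = 11 (t = (6 - 1*1) + 6 = (6 - 1) + 6 = 5 + 6 = 11)
Z = 8 (Z = 11 - 1*3 = 11 - 3 = 8)
(-U(r, 22))*Z = -1*(-33)*8 = 33*8 = 264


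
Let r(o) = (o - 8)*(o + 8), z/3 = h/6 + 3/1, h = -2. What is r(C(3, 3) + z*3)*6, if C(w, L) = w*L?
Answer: 6150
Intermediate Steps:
C(w, L) = L*w
z = 8 (z = 3*(-2/6 + 3/1) = 3*(-2*1/6 + 3*1) = 3*(-1/3 + 3) = 3*(8/3) = 8)
r(o) = (-8 + o)*(8 + o)
r(C(3, 3) + z*3)*6 = (-64 + (3*3 + 8*3)**2)*6 = (-64 + (9 + 24)**2)*6 = (-64 + 33**2)*6 = (-64 + 1089)*6 = 1025*6 = 6150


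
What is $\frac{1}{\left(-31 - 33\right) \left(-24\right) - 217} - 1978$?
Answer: $- \frac{2608981}{1319} \approx -1978.0$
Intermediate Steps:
$\frac{1}{\left(-31 - 33\right) \left(-24\right) - 217} - 1978 = \frac{1}{\left(-64\right) \left(-24\right) - 217} - 1978 = \frac{1}{1536 - 217} - 1978 = \frac{1}{1319} - 1978 = - \frac{2608981}{1319}$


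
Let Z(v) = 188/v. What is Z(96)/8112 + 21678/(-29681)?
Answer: -4219051457/5778534528 ≈ -0.73012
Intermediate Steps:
Z(96)/8112 + 21678/(-29681) = (188/96)/8112 + 21678/(-29681) = (188*(1/96))*(1/8112) + 21678*(-1/29681) = (47/24)*(1/8112) - 21678/29681 = 47/194688 - 21678/29681 = -4219051457/5778534528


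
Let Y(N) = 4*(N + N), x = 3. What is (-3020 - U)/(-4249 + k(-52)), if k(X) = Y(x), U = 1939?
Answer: 4959/4225 ≈ 1.1737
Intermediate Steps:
Y(N) = 8*N (Y(N) = 4*(2*N) = 8*N)
k(X) = 24 (k(X) = 8*3 = 24)
(-3020 - U)/(-4249 + k(-52)) = (-3020 - 1*1939)/(-4249 + 24) = (-3020 - 1939)/(-4225) = -4959*(-1/4225) = 4959/4225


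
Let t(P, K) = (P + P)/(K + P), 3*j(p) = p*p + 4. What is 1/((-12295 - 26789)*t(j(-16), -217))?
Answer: 391/20323680 ≈ 1.9239e-5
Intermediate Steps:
j(p) = 4/3 + p**2/3 (j(p) = (p*p + 4)/3 = (p**2 + 4)/3 = (4 + p**2)/3 = 4/3 + p**2/3)
t(P, K) = 2*P/(K + P) (t(P, K) = (2*P)/(K + P) = 2*P/(K + P))
1/((-12295 - 26789)*t(j(-16), -217)) = 1/((-12295 - 26789)*((2*(4/3 + (1/3)*(-16)**2)/(-217 + (4/3 + (1/3)*(-16)**2))))) = 1/((-39084)*((2*(4/3 + (1/3)*256)/(-217 + (4/3 + (1/3)*256))))) = -(-217 + (4/3 + 256/3))/(2*(4/3 + 256/3))/39084 = -1/(39084*(2*(260/3)/(-217 + 260/3))) = -1/(39084*(2*(260/3)/(-391/3))) = -1/(39084*(2*(260/3)*(-3/391))) = -1/(39084*(-520/391)) = -1/39084*(-391/520) = 391/20323680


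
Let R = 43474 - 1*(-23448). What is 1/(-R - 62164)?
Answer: -1/129086 ≈ -7.7468e-6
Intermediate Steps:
R = 66922 (R = 43474 + 23448 = 66922)
1/(-R - 62164) = 1/(-1*66922 - 62164) = 1/(-66922 - 62164) = 1/(-129086) = -1/129086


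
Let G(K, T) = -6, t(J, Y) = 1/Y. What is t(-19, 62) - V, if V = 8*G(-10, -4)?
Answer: 2977/62 ≈ 48.016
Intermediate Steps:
V = -48 (V = 8*(-6) = -48)
t(-19, 62) - V = 1/62 - 1*(-48) = 1/62 + 48 = 2977/62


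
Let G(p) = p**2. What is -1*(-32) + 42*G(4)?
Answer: 704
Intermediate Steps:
-1*(-32) + 42*G(4) = -1*(-32) + 42*4**2 = 32 + 42*16 = 32 + 672 = 704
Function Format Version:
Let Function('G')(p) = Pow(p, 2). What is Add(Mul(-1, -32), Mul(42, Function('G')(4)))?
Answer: 704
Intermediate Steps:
Add(Mul(-1, -32), Mul(42, Function('G')(4))) = Add(Mul(-1, -32), Mul(42, Pow(4, 2))) = Add(32, Mul(42, 16)) = Add(32, 672) = 704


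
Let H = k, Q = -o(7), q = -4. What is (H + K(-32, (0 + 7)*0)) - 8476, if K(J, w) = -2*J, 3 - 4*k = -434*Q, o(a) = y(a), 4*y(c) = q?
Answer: -33211/4 ≈ -8302.8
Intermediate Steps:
y(c) = -1 (y(c) = (¼)*(-4) = -1)
o(a) = -1
Q = 1 (Q = -1*(-1) = 1)
k = 437/4 (k = ¾ - (-217)/2 = ¾ - ¼*(-434) = ¾ + 217/2 = 437/4 ≈ 109.25)
H = 437/4 ≈ 109.25
(H + K(-32, (0 + 7)*0)) - 8476 = (437/4 - 2*(-32)) - 8476 = (437/4 + 64) - 8476 = 693/4 - 8476 = -33211/4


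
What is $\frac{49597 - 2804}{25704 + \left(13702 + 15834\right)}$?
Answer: $\frac{46793}{55240} \approx 0.84708$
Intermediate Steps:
$\frac{49597 - 2804}{25704 + \left(13702 + 15834\right)} = \frac{46793}{25704 + 29536} = \frac{46793}{55240}$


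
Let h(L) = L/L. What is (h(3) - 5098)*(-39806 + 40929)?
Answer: -5723931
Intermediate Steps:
h(L) = 1
(h(3) - 5098)*(-39806 + 40929) = (1 - 5098)*(-39806 + 40929) = -5097*1123 = -5723931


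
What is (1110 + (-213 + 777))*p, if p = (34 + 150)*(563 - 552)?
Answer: 3388176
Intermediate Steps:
p = 2024 (p = 184*11 = 2024)
(1110 + (-213 + 777))*p = (1110 + (-213 + 777))*2024 = (1110 + 564)*2024 = 1674*2024 = 3388176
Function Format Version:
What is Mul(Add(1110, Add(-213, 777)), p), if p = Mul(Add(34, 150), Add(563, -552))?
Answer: 3388176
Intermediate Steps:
p = 2024 (p = Mul(184, 11) = 2024)
Mul(Add(1110, Add(-213, 777)), p) = Mul(Add(1110, Add(-213, 777)), 2024) = Mul(Add(1110, 564), 2024) = Mul(1674, 2024) = 3388176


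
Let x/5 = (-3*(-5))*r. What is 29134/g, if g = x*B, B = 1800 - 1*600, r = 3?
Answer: 14567/135000 ≈ 0.10790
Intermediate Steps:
B = 1200 (B = 1800 - 600 = 1200)
x = 225 (x = 5*(-3*(-5)*3) = 5*(15*3) = 5*45 = 225)
g = 270000 (g = 225*1200 = 270000)
29134/g = 29134/270000 = 29134*(1/270000) = 14567/135000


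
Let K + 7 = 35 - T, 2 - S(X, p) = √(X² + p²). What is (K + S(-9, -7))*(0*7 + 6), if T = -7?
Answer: 222 - 6*√130 ≈ 153.59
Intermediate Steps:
S(X, p) = 2 - √(X² + p²)
K = 35 (K = -7 + (35 - 1*(-7)) = -7 + (35 + 7) = -7 + 42 = 35)
(K + S(-9, -7))*(0*7 + 6) = (35 + (2 - √((-9)² + (-7)²)))*(0*7 + 6) = (35 + (2 - √(81 + 49)))*(0 + 6) = (35 + (2 - √130))*6 = (37 - √130)*6 = 222 - 6*√130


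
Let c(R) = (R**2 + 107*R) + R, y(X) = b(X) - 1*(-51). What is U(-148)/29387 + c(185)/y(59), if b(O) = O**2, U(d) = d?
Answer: 1592399599/103794884 ≈ 15.342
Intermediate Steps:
y(X) = 51 + X**2 (y(X) = X**2 - 1*(-51) = X**2 + 51 = 51 + X**2)
c(R) = R**2 + 108*R
U(-148)/29387 + c(185)/y(59) = -148/29387 + (185*(108 + 185))/(51 + 59**2) = -148*1/29387 + (185*293)/(51 + 3481) = -148/29387 + 54205/3532 = 1592399599/103794884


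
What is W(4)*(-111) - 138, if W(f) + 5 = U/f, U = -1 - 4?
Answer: 2223/4 ≈ 555.75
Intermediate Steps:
U = -5
W(f) = -5 - 5/f
W(4)*(-111) - 138 = (-5 - 5/4)*(-111) - 138 = -25/4*(-111) - 138 = 2775/4 - 138 = 2223/4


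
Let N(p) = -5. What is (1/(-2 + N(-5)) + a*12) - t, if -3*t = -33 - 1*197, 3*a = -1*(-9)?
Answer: -857/21 ≈ -40.810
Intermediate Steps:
a = 3 (a = (-1*(-9))/3 = (1/3)*9 = 3)
t = 230/3 (t = -(-33 - 1*197)/3 = -(-33 - 197)/3 = -1/3*(-230) = 230/3 ≈ 76.667)
(1/(-2 + N(-5)) + a*12) - t = (1/(-2 - 5) + 3*12) - 1*230/3 = (1/(-7) + 36) - 230/3 = (-1/7 + 36) - 230/3 = 251/7 - 230/3 = -857/21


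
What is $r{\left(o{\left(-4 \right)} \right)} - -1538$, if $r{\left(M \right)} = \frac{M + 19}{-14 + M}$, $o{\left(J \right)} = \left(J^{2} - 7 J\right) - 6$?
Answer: $\frac{12323}{8} \approx 1540.4$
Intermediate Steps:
$o{\left(J \right)} = -6 + J^{2} - 7 J$
$r{\left(M \right)} = \frac{19 + M}{-14 + M}$
$r{\left(o{\left(-4 \right)} \right)} - -1538 = \frac{19 - \left(-22 - 16\right)}{-14 - \left(-22 - 16\right)} - -1538 = \frac{19 + \left(-6 + 16 + 28\right)}{-14 + \left(-6 + 16 + 28\right)} + 1538 = \frac{19 + 38}{-14 + 38} + 1538 = \frac{1}{24} \cdot 57 + 1538 = \frac{19}{8} + 1538 = \frac{12323}{8}$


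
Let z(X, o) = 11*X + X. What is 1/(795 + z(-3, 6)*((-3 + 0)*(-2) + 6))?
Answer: 1/363 ≈ 0.0027548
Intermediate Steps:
z(X, o) = 12*X
1/(795 + z(-3, 6)*((-3 + 0)*(-2) + 6)) = 1/(795 + (12*(-3))*((-3 + 0)*(-2) + 6)) = 1/(795 - 36*(-3*(-2) + 6)) = 1/(795 - 36*(6 + 6)) = 1/(795 - 36*12) = 1/(795 - 432) = 1/363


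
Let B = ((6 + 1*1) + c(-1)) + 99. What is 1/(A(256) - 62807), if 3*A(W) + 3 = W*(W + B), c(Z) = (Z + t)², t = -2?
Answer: -3/93448 ≈ -3.2103e-5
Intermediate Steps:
c(Z) = (-2 + Z)² (c(Z) = (Z - 2)² = (-2 + Z)²)
B = 115 (B = ((6 + 1*1) + (-2 - 1)²) + 99 = ((6 + 1) + (-3)²) + 99 = (7 + 9) + 99 = 16 + 99 = 115)
A(W) = -1 + W*(115 + W)/3 (A(W) = -1 + (W*(W + 115))/3 = -1 + (W*(115 + W))/3 = -1 + W*(115 + W)/3)
1/(A(256) - 62807) = 1/((-1 + (⅓)*256² + (115/3)*256) - 62807) = 1/((-1 + (⅓)*65536 + 29440/3) - 62807) = 1/((-1 + 65536/3 + 29440/3) - 62807) = 1/(94973/3 - 62807) = 1/(-93448/3) = -3/93448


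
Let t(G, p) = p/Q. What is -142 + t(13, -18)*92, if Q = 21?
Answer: -1546/7 ≈ -220.86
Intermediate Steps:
t(G, p) = p/21
-142 + t(13, -18)*92 = -142 + ((1/21)*(-18))*92 = -142 - 6/7*92 = -142 - 552/7 = -1546/7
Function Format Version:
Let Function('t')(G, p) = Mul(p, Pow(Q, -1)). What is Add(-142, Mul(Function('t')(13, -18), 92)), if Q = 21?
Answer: Rational(-1546, 7) ≈ -220.86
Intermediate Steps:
Function('t')(G, p) = Mul(Rational(1, 21), p) (Function('t')(G, p) = Mul(p, Pow(21, -1)) = Mul(p, Rational(1, 21)) = Mul(Rational(1, 21), p))
Add(-142, Mul(Function('t')(13, -18), 92)) = Add(-142, Mul(Mul(Rational(1, 21), -18), 92)) = Add(-142, Mul(Rational(-6, 7), 92)) = Add(-142, Rational(-552, 7)) = Rational(-1546, 7)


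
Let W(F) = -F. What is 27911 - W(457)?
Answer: 28368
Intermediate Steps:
27911 - W(457) = 27911 - (-1)*457 = 27911 - 1*(-457) = 27911 + 457 = 28368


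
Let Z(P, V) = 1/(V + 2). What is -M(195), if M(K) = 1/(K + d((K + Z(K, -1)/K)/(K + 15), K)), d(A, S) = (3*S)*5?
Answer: -1/3120 ≈ -0.00032051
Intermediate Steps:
Z(P, V) = 1/(2 + V)
d(A, S) = 15*S
M(K) = 1/(16*K) (M(K) = 1/(K + 15*K) = 1/(16*K))
-M(195) = -1/(16*195) = -1*1/3120 = -1/3120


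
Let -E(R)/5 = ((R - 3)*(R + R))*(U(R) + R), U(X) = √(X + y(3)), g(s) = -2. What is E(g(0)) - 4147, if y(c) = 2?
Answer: -3947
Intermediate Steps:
U(X) = √(2 + X) (U(X) = √(X + 2) = √(2 + X))
E(R) = -10*R*(-3 + R)*(R + √(2 + R)) (E(R) = -5*(R - 3)*(R + R)*(√(2 + R) + R) = -5*(-3 + R)*(2*R)*(R + √(2 + R)) = -5*2*R*(-3 + R)*(R + √(2 + R)) = -10*R*(-3 + R)*(R + √(2 + R)))
E(g(0)) - 4147 = 10*(-2)*(-1*(-2)² + 3*(-2) + 3*√(2 - 2) - 1*(-2)*√(2 - 2)) - 4147 = 10*(-2)*(-1*4 - 6 + 3*√0 - 1*(-2)*√0) - 4147 = 10*(-2)*(-4 - 6 + 3*0 - 1*(-2)*0) - 4147 = 10*(-2)*(-4 - 6 + 0 + 0) - 4147 = 10*(-2)*(-10) - 4147 = 200 - 4147 = -3947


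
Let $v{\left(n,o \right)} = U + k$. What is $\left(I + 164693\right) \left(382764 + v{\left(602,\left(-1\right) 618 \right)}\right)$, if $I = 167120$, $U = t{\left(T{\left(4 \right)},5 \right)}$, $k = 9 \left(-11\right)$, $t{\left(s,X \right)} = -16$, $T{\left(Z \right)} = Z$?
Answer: $126967912637$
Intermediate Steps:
$k = -99$
$U = -16$
$v{\left(n,o \right)} = -115$ ($v{\left(n,o \right)} = -16 - 99 = -115$)
$\left(I + 164693\right) \left(382764 + v{\left(602,\left(-1\right) 618 \right)}\right) = \left(167120 + 164693\right) \left(382764 - 115\right) = 331813 \cdot 382649 = 126967912637$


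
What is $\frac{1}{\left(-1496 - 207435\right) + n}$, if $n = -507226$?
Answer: $- \frac{1}{716157} \approx -1.3963 \cdot 10^{-6}$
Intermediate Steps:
$\frac{1}{\left(-1496 - 207435\right) + n} = \frac{1}{\left(-1496 - 207435\right) - 507226} = \frac{1}{-208931 - 507226} = \frac{1}{-716157} = - \frac{1}{716157}$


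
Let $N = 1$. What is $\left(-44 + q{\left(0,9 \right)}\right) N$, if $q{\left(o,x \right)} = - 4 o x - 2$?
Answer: $-46$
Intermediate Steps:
$q{\left(o,x \right)} = -2 - 4 o x$ ($q{\left(o,x \right)} = - 4 o x - 2 = -2 - 4 o x$)
$\left(-44 + q{\left(0,9 \right)}\right) N = \left(-44 - \left(2 + 0 \cdot 9\right)\right) 1 = \left(-44 + \left(-2 + 0\right)\right) 1 = \left(-44 - 2\right) 1 = \left(-46\right) 1 = -46$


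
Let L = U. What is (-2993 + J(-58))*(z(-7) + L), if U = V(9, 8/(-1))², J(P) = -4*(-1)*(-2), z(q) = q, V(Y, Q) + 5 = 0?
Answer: -54018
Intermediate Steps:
V(Y, Q) = -5 (V(Y, Q) = -5 + 0 = -5)
J(P) = -8 (J(P) = 4*(-2) = -8)
U = 25 (U = (-5)² = 25)
L = 25
(-2993 + J(-58))*(z(-7) + L) = (-2993 - 8)*(-7 + 25) = -3001*18 = -54018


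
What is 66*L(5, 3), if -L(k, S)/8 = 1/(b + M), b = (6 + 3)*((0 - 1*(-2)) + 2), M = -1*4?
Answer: -33/2 ≈ -16.500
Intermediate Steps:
M = -4
b = 36 (b = 9*((0 + 2) + 2) = 9*(2 + 2) = 9*4 = 36)
L(k, S) = -¼ (L(k, S) = -8/(36 - 4) = -8/32 = -8*1/32 = -¼)
66*L(5, 3) = 66*(-¼) = -33/2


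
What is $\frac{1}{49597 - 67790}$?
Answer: $- \frac{1}{18193} \approx -5.4966 \cdot 10^{-5}$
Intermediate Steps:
$\frac{1}{49597 - 67790} = \frac{1}{-18193} = - \frac{1}{18193}$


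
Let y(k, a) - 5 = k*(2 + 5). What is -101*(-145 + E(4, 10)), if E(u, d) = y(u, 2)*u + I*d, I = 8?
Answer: -6767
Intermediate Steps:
y(k, a) = 5 + 7*k (y(k, a) = 5 + k*(2 + 5) = 5 + k*7 = 5 + 7*k)
E(u, d) = 8*d + u*(5 + 7*u) (E(u, d) = (5 + 7*u)*u + 8*d = u*(5 + 7*u) + 8*d = 8*d + u*(5 + 7*u))
-101*(-145 + E(4, 10)) = -101*(-145 + (8*10 + 4*(5 + 7*4))) = -101*(-145 + (80 + 4*(5 + 28))) = -101*(-145 + (80 + 4*33)) = -101*(-145 + (80 + 132)) = -101*(-145 + 212) = -101*67 = -6767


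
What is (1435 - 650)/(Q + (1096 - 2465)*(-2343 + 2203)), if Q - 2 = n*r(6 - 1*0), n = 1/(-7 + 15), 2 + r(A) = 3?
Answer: 6280/1533297 ≈ 0.0040957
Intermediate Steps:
r(A) = 1 (r(A) = -2 + 3 = 1)
n = 1/8 ≈ 0.12500
Q = 17/8 (Q = 2 + (1/8)*1 = 2 + 1/8 = 17/8 ≈ 2.1250)
(1435 - 650)/(Q + (1096 - 2465)*(-2343 + 2203)) = (1435 - 650)/(17/8 + (1096 - 2465)*(-2343 + 2203)) = 785/(17/8 - 1369*(-140)) = 785/(17/8 + 191660) = 785/(1533297/8) = 785*(8/1533297) = 6280/1533297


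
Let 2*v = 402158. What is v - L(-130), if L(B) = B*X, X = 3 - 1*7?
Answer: 200559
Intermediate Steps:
X = -4 (X = 3 - 7 = -4)
v = 201079 (v = (½)*402158 = 201079)
L(B) = -4*B (L(B) = B*(-4) = -4*B)
v - L(-130) = 201079 - (-4)*(-130) = 201079 - 1*520 = 201079 - 520 = 200559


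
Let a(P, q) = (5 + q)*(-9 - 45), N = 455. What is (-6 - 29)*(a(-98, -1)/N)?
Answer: 216/13 ≈ 16.615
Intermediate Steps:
a(P, q) = -270 - 54*q (a(P, q) = (5 + q)*(-54) = -270 - 54*q)
(-6 - 29)*(a(-98, -1)/N) = (-6 - 29)*((-270 - 54*(-1))/455) = -35*(-270 + 54)/455 = -(-7560)/455 = -35*(-216/455) = 216/13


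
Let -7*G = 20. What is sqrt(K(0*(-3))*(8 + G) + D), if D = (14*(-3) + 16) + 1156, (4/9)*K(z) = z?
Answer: sqrt(1130) ≈ 33.615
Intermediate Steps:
K(z) = 9*z/4
G = -20/7 (G = -1/7*20 = -20/7 ≈ -2.8571)
D = 1130 (D = (-42 + 16) + 1156 = -26 + 1156 = 1130)
sqrt(K(0*(-3))*(8 + G) + D) = sqrt((9*(0*(-3))/4)*(8 - 20/7) + 1130) = sqrt(((9/4)*0)*(36/7) + 1130) = sqrt(0*(36/7) + 1130) = sqrt(0 + 1130) = sqrt(1130)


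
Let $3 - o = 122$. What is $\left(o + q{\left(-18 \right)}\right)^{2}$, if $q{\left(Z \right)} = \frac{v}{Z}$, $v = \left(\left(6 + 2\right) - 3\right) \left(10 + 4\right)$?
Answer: $\frac{1223236}{81} \approx 15102.0$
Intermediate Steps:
$o = -119$ ($o = 3 - 122 = -119$)
$v = 70$ ($v = \left(8 - 3\right) 14 = 5 \cdot 14 = 70$)
$q{\left(Z \right)} = \frac{70}{Z}$
$\left(o + q{\left(-18 \right)}\right)^{2} = \left(-119 + \frac{70}{-18}\right)^{2} = \left(-119 + 70 \left(- \frac{1}{18}\right)\right)^{2} = \left(-119 - \frac{35}{9}\right)^{2} = \left(- \frac{1106}{9}\right)^{2} = \frac{1223236}{81}$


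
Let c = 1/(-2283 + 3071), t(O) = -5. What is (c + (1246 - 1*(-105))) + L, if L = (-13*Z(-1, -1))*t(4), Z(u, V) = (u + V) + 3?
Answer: 1115809/788 ≈ 1416.0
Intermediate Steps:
Z(u, V) = 3 + V + u (Z(u, V) = (V + u) + 3 = 3 + V + u)
c = 1/788 ≈ 0.0012690
L = 65 (L = -13*(3 - 1 - 1)*(-5) = -13*1*(-5) = -13*(-5) = 65)
(c + (1246 - 1*(-105))) + L = (1/788 + (1246 - 1*(-105))) + 65 = (1/788 + (1246 + 105)) + 65 = (1/788 + 1351) + 65 = 1064589/788 + 65 = 1115809/788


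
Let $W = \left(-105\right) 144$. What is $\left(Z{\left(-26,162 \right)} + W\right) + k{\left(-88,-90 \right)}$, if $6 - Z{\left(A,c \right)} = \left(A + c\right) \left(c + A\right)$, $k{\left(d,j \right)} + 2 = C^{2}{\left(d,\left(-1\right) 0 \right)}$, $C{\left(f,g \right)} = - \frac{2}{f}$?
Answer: $- \frac{65072831}{1936} \approx -33612.0$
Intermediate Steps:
$k{\left(d,j \right)} = -2 + \frac{4}{d^{2}}$ ($k{\left(d,j \right)} = -2 + \left(- \frac{2}{d}\right)^{2} = -2 + \frac{4}{d^{2}}$)
$Z{\left(A,c \right)} = 6 - \left(A + c\right)^{2}$ ($Z{\left(A,c \right)} = 6 - \left(A + c\right) \left(c + A\right) = 6 - \left(A + c\right) \left(A + c\right) = 6 - \left(A + c\right)^{2}$)
$W = -15120$
$\left(Z{\left(-26,162 \right)} + W\right) + k{\left(-88,-90 \right)} = \left(\left(6 - \left(-26 + 162\right)^{2}\right) - 15120\right) - \left(2 - \frac{4}{7744}\right) = \left(\left(6 - 136^{2}\right) - 15120\right) + \left(-2 + 4 \cdot \frac{1}{7744}\right) = \left(\left(6 - 18496\right) - 15120\right) + \left(-2 + \frac{1}{1936}\right) = \left(\left(6 - 18496\right) - 15120\right) - \frac{3871}{1936} = \left(-18490 - 15120\right) - \frac{3871}{1936} = -33610 - \frac{3871}{1936} = - \frac{65072831}{1936}$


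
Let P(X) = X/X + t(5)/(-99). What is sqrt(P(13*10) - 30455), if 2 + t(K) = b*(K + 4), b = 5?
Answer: I*sqrt(33164879)/33 ≈ 174.51*I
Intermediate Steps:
t(K) = 18 + 5*K (t(K) = -2 + 5*(K + 4) = -2 + 5*(4 + K) = -2 + (20 + 5*K) = 18 + 5*K)
P(X) = 56/99 (P(X) = X/X + (18 + 5*5)/(-99) = 1 + (18 + 25)*(-1/99) = 1 + 43*(-1/99) = 1 - 43/99 = 56/99)
sqrt(P(13*10) - 30455) = sqrt(56/99 - 30455) = sqrt(-3014989/99) = I*sqrt(33164879)/33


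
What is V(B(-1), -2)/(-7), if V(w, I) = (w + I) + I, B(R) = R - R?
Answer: 4/7 ≈ 0.57143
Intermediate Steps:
B(R) = 0
V(w, I) = w + 2*I (V(w, I) = (I + w) + I = w + 2*I)
V(B(-1), -2)/(-7) = (0 + 2*(-2))/(-7) = -(0 - 4)/7 = -⅐*(-4) = 4/7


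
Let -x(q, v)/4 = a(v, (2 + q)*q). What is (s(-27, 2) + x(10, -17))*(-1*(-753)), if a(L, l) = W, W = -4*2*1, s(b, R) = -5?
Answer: 20331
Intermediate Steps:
W = -8 (W = -8*1 = -8)
a(L, l) = -8
x(q, v) = 32 (x(q, v) = -4*(-8) = 32)
(s(-27, 2) + x(10, -17))*(-1*(-753)) = (-5 + 32)*(-1*(-753)) = 27*753 = 20331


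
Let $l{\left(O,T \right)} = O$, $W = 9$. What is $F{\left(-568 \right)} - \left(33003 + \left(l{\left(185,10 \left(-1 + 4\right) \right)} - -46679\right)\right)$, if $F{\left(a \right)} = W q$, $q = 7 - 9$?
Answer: $-79885$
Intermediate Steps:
$q = -2$ ($q = 7 - 9 = -2$)
$F{\left(a \right)} = -18$ ($F{\left(a \right)} = 9 \left(-2\right) = -18$)
$F{\left(-568 \right)} - \left(33003 + \left(l{\left(185,10 \left(-1 + 4\right) \right)} - -46679\right)\right) = -18 - \left(33003 + \left(185 - -46679\right)\right) = -18 - \left(33003 + \left(185 + 46679\right)\right) = -18 - \left(33003 + 46864\right) = -18 - 79867 = -79885$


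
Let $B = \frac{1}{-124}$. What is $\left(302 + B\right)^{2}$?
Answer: $\frac{1402277809}{15376} \approx 91199.0$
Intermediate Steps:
$B = - \frac{1}{124} \approx -0.0080645$
$\left(302 + B\right)^{2} = \left(302 - \frac{1}{124}\right)^{2} = \left(\frac{37447}{124}\right)^{2} = \frac{1402277809}{15376}$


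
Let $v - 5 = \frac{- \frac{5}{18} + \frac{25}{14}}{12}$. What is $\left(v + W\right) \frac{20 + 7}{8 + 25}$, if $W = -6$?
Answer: $- \frac{661}{924} \approx -0.71537$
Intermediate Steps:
$v = \frac{3875}{756}$ ($v = 5 + \frac{- \frac{5}{18} + \frac{25}{14}}{12} = 5 + \left(\left(-5\right) \frac{1}{18} + 25 \cdot \frac{1}{14}\right) \frac{1}{12} = 5 + \left(- \frac{5}{18} + \frac{25}{14}\right) \frac{1}{12} = 5 + \frac{95}{63} \cdot \frac{1}{12} = 5 + \frac{95}{756} = \frac{3875}{756} \approx 5.1257$)
$\left(v + W\right) \frac{20 + 7}{8 + 25} = \left(\frac{3875}{756} - 6\right) \frac{20 + 7}{8 + 25} = - \frac{661 \cdot \frac{27}{33}}{756} = - \frac{661 \cdot 27 \cdot \frac{1}{33}}{756} = \left(- \frac{661}{756}\right) \frac{9}{11} = - \frac{661}{924}$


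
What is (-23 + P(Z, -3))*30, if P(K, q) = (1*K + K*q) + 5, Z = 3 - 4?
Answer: -480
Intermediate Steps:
Z = -1
P(K, q) = 5 + K + K*q (P(K, q) = (K + K*q) + 5 = 5 + K + K*q)
(-23 + P(Z, -3))*30 = (-23 + (5 - 1 - 1*(-3)))*30 = (-23 + (5 - 1 + 3))*30 = (-23 + 7)*30 = -16*30 = -480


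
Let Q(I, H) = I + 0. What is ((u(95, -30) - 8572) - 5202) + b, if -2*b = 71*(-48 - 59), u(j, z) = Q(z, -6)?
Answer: -20011/2 ≈ -10006.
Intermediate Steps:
Q(I, H) = I
u(j, z) = z
b = 7597/2 (b = -71*(-48 - 59)/2 = -71*(-107)/2 = -½*(-7597) = 7597/2 ≈ 3798.5)
((u(95, -30) - 8572) - 5202) + b = ((-30 - 8572) - 5202) + 7597/2 = (-8602 - 5202) + 7597/2 = -13804 + 7597/2 = -20011/2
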